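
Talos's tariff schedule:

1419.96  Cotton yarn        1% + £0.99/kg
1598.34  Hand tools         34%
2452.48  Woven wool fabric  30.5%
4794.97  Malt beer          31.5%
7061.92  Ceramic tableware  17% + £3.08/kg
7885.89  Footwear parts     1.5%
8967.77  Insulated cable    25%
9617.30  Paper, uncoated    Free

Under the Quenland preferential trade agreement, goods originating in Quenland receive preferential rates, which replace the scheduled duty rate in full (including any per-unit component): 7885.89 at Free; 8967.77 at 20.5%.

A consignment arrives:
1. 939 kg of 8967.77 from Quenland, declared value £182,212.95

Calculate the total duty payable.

Line 1 (8967.77, Quenland, 939 kg, £182,212.95):
Base rate for 8967.77 is 25%.
Origin Quenland qualifies under the Talos–Quenland agreement and 8967.77 is covered: preferential rate 20.5% applies instead.
Duty = £182,212.95 × 20.5% = £37,353.65.

£37,353.65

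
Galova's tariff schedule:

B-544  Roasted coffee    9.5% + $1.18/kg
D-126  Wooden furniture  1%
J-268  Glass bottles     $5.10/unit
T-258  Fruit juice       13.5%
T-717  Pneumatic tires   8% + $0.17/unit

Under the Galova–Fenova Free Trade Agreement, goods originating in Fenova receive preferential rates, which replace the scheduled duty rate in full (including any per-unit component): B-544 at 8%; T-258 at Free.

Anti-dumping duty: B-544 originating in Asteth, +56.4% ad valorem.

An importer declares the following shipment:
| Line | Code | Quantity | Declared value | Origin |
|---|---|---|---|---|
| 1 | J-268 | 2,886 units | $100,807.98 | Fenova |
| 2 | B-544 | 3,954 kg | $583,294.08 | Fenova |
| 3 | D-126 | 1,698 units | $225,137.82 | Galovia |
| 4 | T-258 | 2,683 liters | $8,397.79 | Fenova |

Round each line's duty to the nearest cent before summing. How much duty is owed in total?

$63,633.51

Line 1 (J-268, Fenova, 2,886 units, $100,807.98):
Base rate for J-268 is $5.10/unit.
Origin Fenova is the FTA partner but J-268 is not on the preference list; base rate stands.
Duty = 2,886 × $5.10 = $14,718.60.
Line 2 (B-544, Fenova, 3,954 kg, $583,294.08):
Base rate for B-544 is 9.5% + $1.18/kg.
Origin Fenova qualifies under the Galova–Fenova agreement and B-544 is covered: preferential rate 8% applies instead.
The additional-duty order on B-544 targets Asteth, not Fenova; it does not apply.
Duty = $583,294.08 × 8% = $46,663.53.
Line 3 (D-126, Galovia, 1,698 units, $225,137.82):
Base rate for D-126 is 1%.
Duty = $225,137.82 × 1% = $2,251.38.
Line 4 (T-258, Fenova, 2,683 liters, $8,397.79):
Base rate for T-258 is 13.5%.
Origin Fenova qualifies under the Galova–Fenova agreement and T-258 is covered: preferential rate Free applies instead.
Duty = $8,397.79 × 0% = $0.00.
Total = $14,718.60 + $46,663.53 + $2,251.38 + $0.00 = $63,633.51.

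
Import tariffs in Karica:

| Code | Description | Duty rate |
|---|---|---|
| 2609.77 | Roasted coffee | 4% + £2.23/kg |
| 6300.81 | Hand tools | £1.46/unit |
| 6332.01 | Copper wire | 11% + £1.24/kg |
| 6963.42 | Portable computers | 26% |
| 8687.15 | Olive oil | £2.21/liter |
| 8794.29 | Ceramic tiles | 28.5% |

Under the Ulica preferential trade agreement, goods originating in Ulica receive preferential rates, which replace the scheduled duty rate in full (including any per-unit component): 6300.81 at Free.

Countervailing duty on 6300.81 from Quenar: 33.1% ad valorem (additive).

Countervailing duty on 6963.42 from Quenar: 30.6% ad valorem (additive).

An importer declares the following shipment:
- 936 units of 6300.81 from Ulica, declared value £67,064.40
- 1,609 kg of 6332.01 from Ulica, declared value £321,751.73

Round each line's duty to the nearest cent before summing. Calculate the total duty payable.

Line 1 (6300.81, Ulica, 936 units, £67,064.40):
Base rate for 6300.81 is £1.46/unit.
Origin Ulica qualifies under the Karica–Ulica agreement and 6300.81 is covered: preferential rate Free applies instead.
The additional-duty order on 6300.81 targets Quenar, not Ulica; it does not apply.
Duty = £67,064.40 × 0% = £0.00.
Line 2 (6332.01, Ulica, 1,609 kg, £321,751.73):
Base rate for 6332.01 is 11% + £1.24/kg.
Origin Ulica is the FTA partner but 6332.01 is not on the preference list; base rate stands.
Duty = £321,751.73 × 11% + 1,609 × £1.24 = £37,387.85.
Total = £0.00 + £37,387.85 = £37,387.85.

£37,387.85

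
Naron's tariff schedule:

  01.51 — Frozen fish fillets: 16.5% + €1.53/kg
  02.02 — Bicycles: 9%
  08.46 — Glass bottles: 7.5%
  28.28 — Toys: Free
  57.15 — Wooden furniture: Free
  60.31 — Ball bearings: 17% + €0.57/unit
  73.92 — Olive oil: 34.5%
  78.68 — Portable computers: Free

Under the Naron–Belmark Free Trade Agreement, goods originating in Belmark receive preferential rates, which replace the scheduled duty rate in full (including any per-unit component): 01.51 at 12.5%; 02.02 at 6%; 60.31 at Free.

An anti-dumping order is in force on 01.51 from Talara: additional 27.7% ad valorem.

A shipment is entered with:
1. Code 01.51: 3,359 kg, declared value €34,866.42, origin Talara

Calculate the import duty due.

Line 1 (01.51, Talara, 3,359 kg, €34,866.42):
Base rate for 01.51 is 16.5% + €1.53/kg.
01.51 has an FTA preferential rate, but origin Talara is not Belmark; base rate stands.
Additional duty on 01.51 from Talara: +27.7%. Applied ad valorem rate: 16.5% + 27.7% = 44.2%.
Duty = €34,866.42 × 44.2% + 3,359 × €1.53 = €20,550.23.

€20,550.23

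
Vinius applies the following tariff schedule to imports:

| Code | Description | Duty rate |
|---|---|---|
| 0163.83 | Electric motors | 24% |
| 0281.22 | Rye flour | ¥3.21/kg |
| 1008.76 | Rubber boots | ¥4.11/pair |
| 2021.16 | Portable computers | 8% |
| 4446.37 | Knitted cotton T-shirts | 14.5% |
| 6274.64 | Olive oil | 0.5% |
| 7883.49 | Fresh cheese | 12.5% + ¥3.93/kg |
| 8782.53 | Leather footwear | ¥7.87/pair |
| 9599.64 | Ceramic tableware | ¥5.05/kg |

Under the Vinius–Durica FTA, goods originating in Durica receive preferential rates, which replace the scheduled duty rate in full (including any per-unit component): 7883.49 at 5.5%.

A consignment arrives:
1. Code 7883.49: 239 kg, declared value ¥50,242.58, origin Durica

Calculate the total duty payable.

¥2,763.34

Line 1 (7883.49, Durica, 239 kg, ¥50,242.58):
Base rate for 7883.49 is 12.5% + ¥3.93/kg.
Origin Durica qualifies under the Vinius–Durica agreement and 7883.49 is covered: preferential rate 5.5% applies instead.
Duty = ¥50,242.58 × 5.5% = ¥2,763.34.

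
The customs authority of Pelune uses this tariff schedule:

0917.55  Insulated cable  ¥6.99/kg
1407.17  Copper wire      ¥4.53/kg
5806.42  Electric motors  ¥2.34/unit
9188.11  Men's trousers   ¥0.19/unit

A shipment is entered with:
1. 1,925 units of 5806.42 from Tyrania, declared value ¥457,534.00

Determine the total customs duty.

Line 1 (5806.42, Tyrania, 1,925 units, ¥457,534.00):
Base rate for 5806.42 is ¥2.34/unit.
Duty = 1,925 × ¥2.34 = ¥4,504.50.

¥4,504.50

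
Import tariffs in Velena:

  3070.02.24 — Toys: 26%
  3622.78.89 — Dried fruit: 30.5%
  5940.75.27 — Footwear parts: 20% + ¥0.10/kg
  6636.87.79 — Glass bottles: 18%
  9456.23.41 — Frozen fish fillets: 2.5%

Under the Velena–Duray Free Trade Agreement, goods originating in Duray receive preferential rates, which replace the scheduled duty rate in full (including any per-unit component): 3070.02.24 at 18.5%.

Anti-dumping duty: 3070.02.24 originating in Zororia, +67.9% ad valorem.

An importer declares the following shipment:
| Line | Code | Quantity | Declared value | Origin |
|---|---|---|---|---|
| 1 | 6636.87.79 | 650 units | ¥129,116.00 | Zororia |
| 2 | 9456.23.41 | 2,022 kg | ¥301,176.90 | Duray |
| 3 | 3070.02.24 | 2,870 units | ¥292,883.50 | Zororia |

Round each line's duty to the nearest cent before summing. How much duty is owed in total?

¥305,787.91

Line 1 (6636.87.79, Zororia, 650 units, ¥129,116.00):
Base rate for 6636.87.79 is 18%.
Duty = ¥129,116.00 × 18% = ¥23,240.88.
Line 2 (9456.23.41, Duray, 2,022 kg, ¥301,176.90):
Base rate for 9456.23.41 is 2.5%.
Origin Duray is the FTA partner but 9456.23.41 is not on the preference list; base rate stands.
Duty = ¥301,176.90 × 2.5% = ¥7,529.42.
Line 3 (3070.02.24, Zororia, 2,870 units, ¥292,883.50):
Base rate for 3070.02.24 is 26%.
3070.02.24 has an FTA preferential rate, but origin Zororia is not Duray; base rate stands.
Additional duty on 3070.02.24 from Zororia: +67.9%. Applied ad valorem rate: 26% + 67.9% = 93.9%.
Duty = ¥292,883.50 × 93.9% = ¥275,017.61.
Total = ¥23,240.88 + ¥7,529.42 + ¥275,017.61 = ¥305,787.91.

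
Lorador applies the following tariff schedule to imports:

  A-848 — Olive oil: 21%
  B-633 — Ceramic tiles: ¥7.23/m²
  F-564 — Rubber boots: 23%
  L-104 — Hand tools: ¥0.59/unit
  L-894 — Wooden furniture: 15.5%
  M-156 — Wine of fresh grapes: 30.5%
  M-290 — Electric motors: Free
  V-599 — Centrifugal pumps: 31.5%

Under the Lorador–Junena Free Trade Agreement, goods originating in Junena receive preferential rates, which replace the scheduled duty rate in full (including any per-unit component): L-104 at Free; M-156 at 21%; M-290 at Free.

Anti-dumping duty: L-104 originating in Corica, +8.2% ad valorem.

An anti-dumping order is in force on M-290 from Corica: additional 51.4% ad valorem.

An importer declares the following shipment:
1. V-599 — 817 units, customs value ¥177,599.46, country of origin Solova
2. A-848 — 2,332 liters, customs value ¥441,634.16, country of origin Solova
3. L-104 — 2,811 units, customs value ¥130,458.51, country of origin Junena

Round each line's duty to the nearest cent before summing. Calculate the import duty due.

¥148,687.00

Line 1 (V-599, Solova, 817 units, ¥177,599.46):
Base rate for V-599 is 31.5%.
Duty = ¥177,599.46 × 31.5% = ¥55,943.83.
Line 2 (A-848, Solova, 2,332 liters, ¥441,634.16):
Base rate for A-848 is 21%.
Duty = ¥441,634.16 × 21% = ¥92,743.17.
Line 3 (L-104, Junena, 2,811 units, ¥130,458.51):
Base rate for L-104 is ¥0.59/unit.
Origin Junena qualifies under the Lorador–Junena agreement and L-104 is covered: preferential rate Free applies instead.
The additional-duty order on L-104 targets Corica, not Junena; it does not apply.
Duty = ¥130,458.51 × 0% = ¥0.00.
Total = ¥55,943.83 + ¥92,743.17 + ¥0.00 = ¥148,687.00.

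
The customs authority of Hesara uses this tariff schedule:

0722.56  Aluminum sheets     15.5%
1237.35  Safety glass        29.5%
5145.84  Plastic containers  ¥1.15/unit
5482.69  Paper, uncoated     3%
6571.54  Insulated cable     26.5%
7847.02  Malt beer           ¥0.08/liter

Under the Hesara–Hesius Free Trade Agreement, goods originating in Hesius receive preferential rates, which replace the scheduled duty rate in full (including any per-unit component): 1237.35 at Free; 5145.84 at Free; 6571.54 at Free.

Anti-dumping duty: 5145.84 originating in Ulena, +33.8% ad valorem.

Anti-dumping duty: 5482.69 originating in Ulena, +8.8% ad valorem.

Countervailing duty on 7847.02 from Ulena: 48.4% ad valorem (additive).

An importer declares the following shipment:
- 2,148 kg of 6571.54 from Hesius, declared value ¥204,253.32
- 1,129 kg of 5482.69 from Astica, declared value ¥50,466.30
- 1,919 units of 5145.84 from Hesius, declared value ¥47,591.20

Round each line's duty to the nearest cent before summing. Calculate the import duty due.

Line 1 (6571.54, Hesius, 2,148 kg, ¥204,253.32):
Base rate for 6571.54 is 26.5%.
Origin Hesius qualifies under the Hesara–Hesius agreement and 6571.54 is covered: preferential rate Free applies instead.
Duty = ¥204,253.32 × 0% = ¥0.00.
Line 2 (5482.69, Astica, 1,129 kg, ¥50,466.30):
Base rate for 5482.69 is 3%.
The additional-duty order on 5482.69 targets Ulena, not Astica; it does not apply.
Duty = ¥50,466.30 × 3% = ¥1,513.99.
Line 3 (5145.84, Hesius, 1,919 units, ¥47,591.20):
Base rate for 5145.84 is ¥1.15/unit.
Origin Hesius qualifies under the Hesara–Hesius agreement and 5145.84 is covered: preferential rate Free applies instead.
The additional-duty order on 5145.84 targets Ulena, not Hesius; it does not apply.
Duty = ¥47,591.20 × 0% = ¥0.00.
Total = ¥0.00 + ¥1,513.99 + ¥0.00 = ¥1,513.99.

¥1,513.99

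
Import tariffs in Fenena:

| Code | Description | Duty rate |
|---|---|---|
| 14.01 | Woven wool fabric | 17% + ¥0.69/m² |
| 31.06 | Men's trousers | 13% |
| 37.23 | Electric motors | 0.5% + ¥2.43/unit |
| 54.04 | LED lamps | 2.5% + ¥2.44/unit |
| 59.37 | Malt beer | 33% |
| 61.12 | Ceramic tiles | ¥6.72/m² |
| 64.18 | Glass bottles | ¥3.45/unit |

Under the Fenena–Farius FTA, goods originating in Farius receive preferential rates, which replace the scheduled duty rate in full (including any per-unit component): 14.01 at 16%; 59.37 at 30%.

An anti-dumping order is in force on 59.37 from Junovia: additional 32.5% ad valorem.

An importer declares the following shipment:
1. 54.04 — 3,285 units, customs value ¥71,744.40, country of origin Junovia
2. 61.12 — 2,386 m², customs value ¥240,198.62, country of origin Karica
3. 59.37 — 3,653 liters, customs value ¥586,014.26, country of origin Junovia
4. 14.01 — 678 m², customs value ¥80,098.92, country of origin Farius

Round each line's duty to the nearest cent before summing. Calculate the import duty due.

Line 1 (54.04, Junovia, 3,285 units, ¥71,744.40):
Base rate for 54.04 is 2.5% + ¥2.44/unit.
Duty = ¥71,744.40 × 2.5% + 3,285 × ¥2.44 = ¥9,809.01.
Line 2 (61.12, Karica, 2,386 m², ¥240,198.62):
Base rate for 61.12 is ¥6.72/m².
Duty = 2,386 × ¥6.72 = ¥16,033.92.
Line 3 (59.37, Junovia, 3,653 liters, ¥586,014.26):
Base rate for 59.37 is 33%.
59.37 has an FTA preferential rate, but origin Junovia is not Farius; base rate stands.
Additional duty on 59.37 from Junovia: +32.5%. Applied ad valorem rate: 33% + 32.5% = 65.5%.
Duty = ¥586,014.26 × 65.5% = ¥383,839.34.
Line 4 (14.01, Farius, 678 m², ¥80,098.92):
Base rate for 14.01 is 17% + ¥0.69/m².
Origin Farius qualifies under the Fenena–Farius agreement and 14.01 is covered: preferential rate 16% applies instead.
Duty = ¥80,098.92 × 16% = ¥12,815.83.
Total = ¥9,809.01 + ¥16,033.92 + ¥383,839.34 + ¥12,815.83 = ¥422,498.10.

¥422,498.10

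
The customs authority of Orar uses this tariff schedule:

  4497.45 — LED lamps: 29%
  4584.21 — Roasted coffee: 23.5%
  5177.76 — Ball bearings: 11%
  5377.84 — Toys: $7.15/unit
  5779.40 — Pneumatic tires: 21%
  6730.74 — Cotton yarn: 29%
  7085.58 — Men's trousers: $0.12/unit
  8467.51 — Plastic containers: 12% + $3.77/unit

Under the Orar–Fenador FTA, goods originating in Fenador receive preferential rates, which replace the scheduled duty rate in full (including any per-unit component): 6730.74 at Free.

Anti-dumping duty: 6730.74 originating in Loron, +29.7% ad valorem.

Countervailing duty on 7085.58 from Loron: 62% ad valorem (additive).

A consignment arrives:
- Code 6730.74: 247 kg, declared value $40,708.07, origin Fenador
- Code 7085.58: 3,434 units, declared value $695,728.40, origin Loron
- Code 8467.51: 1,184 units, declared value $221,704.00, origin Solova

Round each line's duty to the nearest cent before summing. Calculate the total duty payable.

$462,831.85

Line 1 (6730.74, Fenador, 247 kg, $40,708.07):
Base rate for 6730.74 is 29%.
Origin Fenador qualifies under the Orar–Fenador agreement and 6730.74 is covered: preferential rate Free applies instead.
The additional-duty order on 6730.74 targets Loron, not Fenador; it does not apply.
Duty = $40,708.07 × 0% = $0.00.
Line 2 (7085.58, Loron, 3,434 units, $695,728.40):
Base rate for 7085.58 is $0.12/unit.
Additional duty on 7085.58 from Loron: +62% ad valorem. Applied ad valorem rate = 62%.
Duty = $695,728.40 × 62% + 3,434 × $0.12 = $431,763.69.
Line 3 (8467.51, Solova, 1,184 units, $221,704.00):
Base rate for 8467.51 is 12% + $3.77/unit.
Duty = $221,704.00 × 12% + 1,184 × $3.77 = $31,068.16.
Total = $0.00 + $431,763.69 + $31,068.16 = $462,831.85.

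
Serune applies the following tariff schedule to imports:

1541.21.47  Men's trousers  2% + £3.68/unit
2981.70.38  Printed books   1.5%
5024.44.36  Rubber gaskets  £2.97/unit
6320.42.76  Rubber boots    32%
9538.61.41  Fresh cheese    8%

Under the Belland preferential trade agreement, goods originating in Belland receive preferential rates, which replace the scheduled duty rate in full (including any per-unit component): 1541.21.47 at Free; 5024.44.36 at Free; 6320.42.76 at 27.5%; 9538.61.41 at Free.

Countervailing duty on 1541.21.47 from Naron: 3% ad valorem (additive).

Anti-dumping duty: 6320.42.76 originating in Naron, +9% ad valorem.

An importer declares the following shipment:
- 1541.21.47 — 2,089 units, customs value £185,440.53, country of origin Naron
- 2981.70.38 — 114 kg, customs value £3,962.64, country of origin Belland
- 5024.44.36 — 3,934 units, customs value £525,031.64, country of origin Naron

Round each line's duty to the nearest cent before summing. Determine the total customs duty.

Line 1 (1541.21.47, Naron, 2,089 units, £185,440.53):
Base rate for 1541.21.47 is 2% + £3.68/unit.
1541.21.47 has an FTA preferential rate, but origin Naron is not Belland; base rate stands.
Additional duty on 1541.21.47 from Naron: +3%. Applied ad valorem rate: 2% + 3% = 5%.
Duty = £185,440.53 × 5% + 2,089 × £3.68 = £16,959.55.
Line 2 (2981.70.38, Belland, 114 kg, £3,962.64):
Base rate for 2981.70.38 is 1.5%.
Origin Belland is the FTA partner but 2981.70.38 is not on the preference list; base rate stands.
Duty = £3,962.64 × 1.5% = £59.44.
Line 3 (5024.44.36, Naron, 3,934 units, £525,031.64):
Base rate for 5024.44.36 is £2.97/unit.
5024.44.36 has an FTA preferential rate, but origin Naron is not Belland; base rate stands.
Duty = 3,934 × £2.97 = £11,683.98.
Total = £16,959.55 + £59.44 + £11,683.98 = £28,702.97.

£28,702.97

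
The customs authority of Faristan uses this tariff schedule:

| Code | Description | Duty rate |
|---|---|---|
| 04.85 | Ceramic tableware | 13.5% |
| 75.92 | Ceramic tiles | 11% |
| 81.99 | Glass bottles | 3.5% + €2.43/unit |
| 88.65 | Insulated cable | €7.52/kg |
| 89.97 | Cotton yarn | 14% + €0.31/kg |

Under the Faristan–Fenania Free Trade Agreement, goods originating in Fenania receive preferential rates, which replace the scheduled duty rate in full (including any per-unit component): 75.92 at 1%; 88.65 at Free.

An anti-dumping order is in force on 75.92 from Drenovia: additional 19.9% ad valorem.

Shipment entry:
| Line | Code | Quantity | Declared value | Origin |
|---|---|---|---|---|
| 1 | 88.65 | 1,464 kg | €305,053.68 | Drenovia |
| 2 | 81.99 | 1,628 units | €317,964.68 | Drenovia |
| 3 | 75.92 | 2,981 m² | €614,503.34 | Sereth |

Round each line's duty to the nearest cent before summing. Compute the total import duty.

€93,689.45

Line 1 (88.65, Drenovia, 1,464 kg, €305,053.68):
Base rate for 88.65 is €7.52/kg.
88.65 has an FTA preferential rate, but origin Drenovia is not Fenania; base rate stands.
Duty = 1,464 × €7.52 = €11,009.28.
Line 2 (81.99, Drenovia, 1,628 units, €317,964.68):
Base rate for 81.99 is 3.5% + €2.43/unit.
Duty = €317,964.68 × 3.5% + 1,628 × €2.43 = €15,084.80.
Line 3 (75.92, Sereth, 2,981 m², €614,503.34):
Base rate for 75.92 is 11%.
75.92 has an FTA preferential rate, but origin Sereth is not Fenania; base rate stands.
The additional-duty order on 75.92 targets Drenovia, not Sereth; it does not apply.
Duty = €614,503.34 × 11% = €67,595.37.
Total = €11,009.28 + €15,084.80 + €67,595.37 = €93,689.45.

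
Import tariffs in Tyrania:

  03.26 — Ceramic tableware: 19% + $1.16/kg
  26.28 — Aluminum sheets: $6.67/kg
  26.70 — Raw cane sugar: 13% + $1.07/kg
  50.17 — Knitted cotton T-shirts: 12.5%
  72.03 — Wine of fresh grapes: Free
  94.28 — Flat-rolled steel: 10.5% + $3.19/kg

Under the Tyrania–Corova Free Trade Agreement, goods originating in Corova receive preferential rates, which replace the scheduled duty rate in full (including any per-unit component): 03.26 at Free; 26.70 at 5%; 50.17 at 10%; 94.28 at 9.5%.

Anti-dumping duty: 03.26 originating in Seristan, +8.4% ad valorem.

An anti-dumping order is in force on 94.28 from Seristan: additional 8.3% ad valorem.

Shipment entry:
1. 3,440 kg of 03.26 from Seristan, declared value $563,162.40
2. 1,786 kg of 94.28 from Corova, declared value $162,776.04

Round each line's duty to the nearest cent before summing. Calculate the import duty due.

$173,760.62

Line 1 (03.26, Seristan, 3,440 kg, $563,162.40):
Base rate for 03.26 is 19% + $1.16/kg.
03.26 has an FTA preferential rate, but origin Seristan is not Corova; base rate stands.
Additional duty on 03.26 from Seristan: +8.4%. Applied ad valorem rate: 19% + 8.4% = 27.4%.
Duty = $563,162.40 × 27.4% + 3,440 × $1.16 = $158,296.90.
Line 2 (94.28, Corova, 1,786 kg, $162,776.04):
Base rate for 94.28 is 10.5% + $3.19/kg.
Origin Corova qualifies under the Tyrania–Corova agreement and 94.28 is covered: preferential rate 9.5% applies instead.
The additional-duty order on 94.28 targets Seristan, not Corova; it does not apply.
Duty = $162,776.04 × 9.5% = $15,463.72.
Total = $158,296.90 + $15,463.72 = $173,760.62.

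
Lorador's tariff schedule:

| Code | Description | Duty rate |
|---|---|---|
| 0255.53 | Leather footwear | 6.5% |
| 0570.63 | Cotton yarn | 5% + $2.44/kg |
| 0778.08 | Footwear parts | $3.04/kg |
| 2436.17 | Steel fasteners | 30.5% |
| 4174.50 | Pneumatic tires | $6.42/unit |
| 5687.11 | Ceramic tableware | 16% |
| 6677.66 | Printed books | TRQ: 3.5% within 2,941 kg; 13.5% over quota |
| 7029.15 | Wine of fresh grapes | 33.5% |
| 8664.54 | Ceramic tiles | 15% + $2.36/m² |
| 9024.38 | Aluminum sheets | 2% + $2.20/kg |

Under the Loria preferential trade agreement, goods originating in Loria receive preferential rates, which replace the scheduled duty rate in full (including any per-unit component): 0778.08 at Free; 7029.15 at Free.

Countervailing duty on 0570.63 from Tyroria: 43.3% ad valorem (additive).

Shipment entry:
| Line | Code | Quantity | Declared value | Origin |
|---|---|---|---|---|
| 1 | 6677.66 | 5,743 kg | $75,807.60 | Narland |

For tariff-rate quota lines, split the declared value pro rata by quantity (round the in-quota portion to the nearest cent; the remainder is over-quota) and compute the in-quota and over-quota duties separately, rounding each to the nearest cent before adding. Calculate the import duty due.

Line 1 (6677.66, Narland, 5,743 kg, $75,807.60):
Code 6677.66 is under a tariff-rate quota (threshold 2,941 kg). In-quota: 2,941 kg at 3.5%; over-quota: 2,802 kg at 13.5%.
Pro-rata value split: in-quota = $75,807.60 × 2,941/5,743 = $38,821.20; over-quota = $75,807.60 − $38,821.20 = $36,986.40.
In-quota duty = $38,821.20 × 3.5% = $1,358.74. Over-quota duty = $36,986.40 × 13.5% = $4,993.16.
Line duty = $1,358.74 + $4,993.16 = $6,351.90.

$6,351.90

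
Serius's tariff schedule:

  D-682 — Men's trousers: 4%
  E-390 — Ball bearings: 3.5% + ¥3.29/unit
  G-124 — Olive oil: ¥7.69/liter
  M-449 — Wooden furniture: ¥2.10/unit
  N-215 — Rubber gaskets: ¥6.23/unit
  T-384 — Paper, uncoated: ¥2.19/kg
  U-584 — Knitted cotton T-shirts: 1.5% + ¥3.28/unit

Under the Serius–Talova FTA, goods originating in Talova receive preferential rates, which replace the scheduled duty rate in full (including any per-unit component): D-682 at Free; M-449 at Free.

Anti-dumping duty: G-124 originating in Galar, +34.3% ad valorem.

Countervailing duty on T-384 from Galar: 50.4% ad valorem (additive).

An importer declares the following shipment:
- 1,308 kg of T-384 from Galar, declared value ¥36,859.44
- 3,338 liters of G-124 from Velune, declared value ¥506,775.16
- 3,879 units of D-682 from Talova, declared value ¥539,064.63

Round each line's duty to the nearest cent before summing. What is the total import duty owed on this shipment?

Line 1 (T-384, Galar, 1,308 kg, ¥36,859.44):
Base rate for T-384 is ¥2.19/kg.
Additional duty on T-384 from Galar: +50.4% ad valorem. Applied ad valorem rate = 50.4%.
Duty = ¥36,859.44 × 50.4% + 1,308 × ¥2.19 = ¥21,441.68.
Line 2 (G-124, Velune, 3,338 liters, ¥506,775.16):
Base rate for G-124 is ¥7.69/liter.
The additional-duty order on G-124 targets Galar, not Velune; it does not apply.
Duty = 3,338 × ¥7.69 = ¥25,669.22.
Line 3 (D-682, Talova, 3,879 units, ¥539,064.63):
Base rate for D-682 is 4%.
Origin Talova qualifies under the Serius–Talova agreement and D-682 is covered: preferential rate Free applies instead.
Duty = ¥539,064.63 × 0% = ¥0.00.
Total = ¥21,441.68 + ¥25,669.22 + ¥0.00 = ¥47,110.90.

¥47,110.90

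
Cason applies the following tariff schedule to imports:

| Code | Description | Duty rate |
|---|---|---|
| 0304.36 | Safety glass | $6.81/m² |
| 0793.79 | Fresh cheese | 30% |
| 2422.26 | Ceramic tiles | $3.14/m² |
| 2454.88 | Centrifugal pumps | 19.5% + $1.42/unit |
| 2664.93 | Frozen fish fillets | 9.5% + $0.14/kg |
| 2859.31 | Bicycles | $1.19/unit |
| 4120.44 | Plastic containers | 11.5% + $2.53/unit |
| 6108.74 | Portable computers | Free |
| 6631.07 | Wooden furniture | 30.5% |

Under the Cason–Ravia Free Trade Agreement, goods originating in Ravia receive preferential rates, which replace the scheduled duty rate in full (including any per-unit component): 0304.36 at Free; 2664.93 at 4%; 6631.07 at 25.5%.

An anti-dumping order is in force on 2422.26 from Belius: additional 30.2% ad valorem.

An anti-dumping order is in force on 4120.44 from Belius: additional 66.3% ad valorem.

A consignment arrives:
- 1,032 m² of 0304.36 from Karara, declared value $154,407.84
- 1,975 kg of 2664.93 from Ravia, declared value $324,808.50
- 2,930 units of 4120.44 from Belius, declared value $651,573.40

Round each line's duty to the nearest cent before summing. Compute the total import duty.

$534,357.27

Line 1 (0304.36, Karara, 1,032 m², $154,407.84):
Base rate for 0304.36 is $6.81/m².
0304.36 has an FTA preferential rate, but origin Karara is not Ravia; base rate stands.
Duty = 1,032 × $6.81 = $7,027.92.
Line 2 (2664.93, Ravia, 1,975 kg, $324,808.50):
Base rate for 2664.93 is 9.5% + $0.14/kg.
Origin Ravia qualifies under the Cason–Ravia agreement and 2664.93 is covered: preferential rate 4% applies instead.
Duty = $324,808.50 × 4% = $12,992.34.
Line 3 (4120.44, Belius, 2,930 units, $651,573.40):
Base rate for 4120.44 is 11.5% + $2.53/unit.
Additional duty on 4120.44 from Belius: +66.3%. Applied ad valorem rate: 11.5% + 66.3% = 77.8%.
Duty = $651,573.40 × 77.8% + 2,930 × $2.53 = $514,337.01.
Total = $7,027.92 + $12,992.34 + $514,337.01 = $534,357.27.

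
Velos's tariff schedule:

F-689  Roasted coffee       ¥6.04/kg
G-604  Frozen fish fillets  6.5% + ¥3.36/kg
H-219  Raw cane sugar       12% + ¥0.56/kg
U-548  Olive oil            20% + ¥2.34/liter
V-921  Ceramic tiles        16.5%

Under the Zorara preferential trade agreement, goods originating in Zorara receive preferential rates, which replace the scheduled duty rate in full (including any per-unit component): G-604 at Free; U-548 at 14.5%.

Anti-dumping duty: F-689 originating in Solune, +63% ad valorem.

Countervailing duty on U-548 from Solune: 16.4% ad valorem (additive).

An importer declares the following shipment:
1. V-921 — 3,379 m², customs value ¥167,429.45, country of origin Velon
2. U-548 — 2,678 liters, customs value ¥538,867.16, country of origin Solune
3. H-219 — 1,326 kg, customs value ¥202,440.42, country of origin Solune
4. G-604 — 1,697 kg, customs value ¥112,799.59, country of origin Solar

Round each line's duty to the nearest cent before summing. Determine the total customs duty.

Line 1 (V-921, Velon, 3,379 m², ¥167,429.45):
Base rate for V-921 is 16.5%.
Duty = ¥167,429.45 × 16.5% = ¥27,625.86.
Line 2 (U-548, Solune, 2,678 liters, ¥538,867.16):
Base rate for U-548 is 20% + ¥2.34/liter.
U-548 has an FTA preferential rate, but origin Solune is not Zorara; base rate stands.
Additional duty on U-548 from Solune: +16.4%. Applied ad valorem rate: 20% + 16.4% = 36.4%.
Duty = ¥538,867.16 × 36.4% + 2,678 × ¥2.34 = ¥202,414.17.
Line 3 (H-219, Solune, 1,326 kg, ¥202,440.42):
Base rate for H-219 is 12% + ¥0.56/kg.
Duty = ¥202,440.42 × 12% + 1,326 × ¥0.56 = ¥25,035.41.
Line 4 (G-604, Solar, 1,697 kg, ¥112,799.59):
Base rate for G-604 is 6.5% + ¥3.36/kg.
G-604 has an FTA preferential rate, but origin Solar is not Zorara; base rate stands.
Duty = ¥112,799.59 × 6.5% + 1,697 × ¥3.36 = ¥13,033.89.
Total = ¥27,625.86 + ¥202,414.17 + ¥25,035.41 + ¥13,033.89 = ¥268,109.33.

¥268,109.33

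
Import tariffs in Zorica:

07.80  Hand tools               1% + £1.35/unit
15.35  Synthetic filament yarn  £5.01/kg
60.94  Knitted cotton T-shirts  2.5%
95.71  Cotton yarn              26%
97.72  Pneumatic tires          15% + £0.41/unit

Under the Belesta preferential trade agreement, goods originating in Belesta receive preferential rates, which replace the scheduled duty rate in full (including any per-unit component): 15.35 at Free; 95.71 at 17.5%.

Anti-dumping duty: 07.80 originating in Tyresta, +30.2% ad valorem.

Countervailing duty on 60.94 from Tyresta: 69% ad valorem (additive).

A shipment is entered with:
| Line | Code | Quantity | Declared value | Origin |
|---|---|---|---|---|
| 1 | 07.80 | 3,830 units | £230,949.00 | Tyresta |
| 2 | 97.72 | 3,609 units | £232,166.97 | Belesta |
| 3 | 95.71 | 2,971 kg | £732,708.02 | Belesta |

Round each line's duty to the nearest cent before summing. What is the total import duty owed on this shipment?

£241,755.23

Line 1 (07.80, Tyresta, 3,830 units, £230,949.00):
Base rate for 07.80 is 1% + £1.35/unit.
Additional duty on 07.80 from Tyresta: +30.2%. Applied ad valorem rate: 1% + 30.2% = 31.2%.
Duty = £230,949.00 × 31.2% + 3,830 × £1.35 = £77,226.59.
Line 2 (97.72, Belesta, 3,609 units, £232,166.97):
Base rate for 97.72 is 15% + £0.41/unit.
Origin Belesta is the FTA partner but 97.72 is not on the preference list; base rate stands.
Duty = £232,166.97 × 15% + 3,609 × £0.41 = £36,304.74.
Line 3 (95.71, Belesta, 2,971 kg, £732,708.02):
Base rate for 95.71 is 26%.
Origin Belesta qualifies under the Zorica–Belesta agreement and 95.71 is covered: preferential rate 17.5% applies instead.
Duty = £732,708.02 × 17.5% = £128,223.90.
Total = £77,226.59 + £36,304.74 + £128,223.90 = £241,755.23.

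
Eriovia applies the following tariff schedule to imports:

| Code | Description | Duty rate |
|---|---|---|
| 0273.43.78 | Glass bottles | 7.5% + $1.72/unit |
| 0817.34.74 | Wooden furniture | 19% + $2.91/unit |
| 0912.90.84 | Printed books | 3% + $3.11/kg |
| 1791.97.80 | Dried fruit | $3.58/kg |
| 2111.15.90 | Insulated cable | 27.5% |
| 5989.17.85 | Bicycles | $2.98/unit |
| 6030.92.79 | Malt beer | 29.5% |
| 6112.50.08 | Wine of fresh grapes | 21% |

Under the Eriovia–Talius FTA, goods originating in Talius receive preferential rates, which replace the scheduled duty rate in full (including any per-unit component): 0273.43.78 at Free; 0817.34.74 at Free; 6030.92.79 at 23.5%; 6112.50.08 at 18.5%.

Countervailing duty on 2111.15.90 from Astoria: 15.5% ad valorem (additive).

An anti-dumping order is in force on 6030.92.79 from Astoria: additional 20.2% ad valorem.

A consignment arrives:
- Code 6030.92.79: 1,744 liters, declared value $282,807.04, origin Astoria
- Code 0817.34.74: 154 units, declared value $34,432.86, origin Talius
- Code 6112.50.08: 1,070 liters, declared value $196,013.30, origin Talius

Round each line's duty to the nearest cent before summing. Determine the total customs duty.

$176,817.56

Line 1 (6030.92.79, Astoria, 1,744 liters, $282,807.04):
Base rate for 6030.92.79 is 29.5%.
6030.92.79 has an FTA preferential rate, but origin Astoria is not Talius; base rate stands.
Additional duty on 6030.92.79 from Astoria: +20.2%. Applied ad valorem rate: 29.5% + 20.2% = 49.7%.
Duty = $282,807.04 × 49.7% = $140,555.10.
Line 2 (0817.34.74, Talius, 154 units, $34,432.86):
Base rate for 0817.34.74 is 19% + $2.91/unit.
Origin Talius qualifies under the Eriovia–Talius agreement and 0817.34.74 is covered: preferential rate Free applies instead.
Duty = $34,432.86 × 0% = $0.00.
Line 3 (6112.50.08, Talius, 1,070 liters, $196,013.30):
Base rate for 6112.50.08 is 21%.
Origin Talius qualifies under the Eriovia–Talius agreement and 6112.50.08 is covered: preferential rate 18.5% applies instead.
Duty = $196,013.30 × 18.5% = $36,262.46.
Total = $140,555.10 + $0.00 + $36,262.46 = $176,817.56.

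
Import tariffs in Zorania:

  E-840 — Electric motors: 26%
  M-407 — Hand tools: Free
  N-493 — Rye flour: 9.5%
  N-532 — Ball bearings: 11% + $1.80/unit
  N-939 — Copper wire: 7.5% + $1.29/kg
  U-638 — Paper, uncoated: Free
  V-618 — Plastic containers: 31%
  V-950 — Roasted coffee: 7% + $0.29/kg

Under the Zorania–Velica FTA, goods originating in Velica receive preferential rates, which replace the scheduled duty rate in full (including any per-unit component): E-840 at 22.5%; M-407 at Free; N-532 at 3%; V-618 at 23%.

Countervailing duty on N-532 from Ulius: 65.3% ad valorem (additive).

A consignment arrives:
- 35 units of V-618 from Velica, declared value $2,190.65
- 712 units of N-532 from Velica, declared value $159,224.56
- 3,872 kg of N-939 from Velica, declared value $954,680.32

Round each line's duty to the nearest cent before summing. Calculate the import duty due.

$81,876.49

Line 1 (V-618, Velica, 35 units, $2,190.65):
Base rate for V-618 is 31%.
Origin Velica qualifies under the Zorania–Velica agreement and V-618 is covered: preferential rate 23% applies instead.
Duty = $2,190.65 × 23% = $503.85.
Line 2 (N-532, Velica, 712 units, $159,224.56):
Base rate for N-532 is 11% + $1.80/unit.
Origin Velica qualifies under the Zorania–Velica agreement and N-532 is covered: preferential rate 3% applies instead.
The additional-duty order on N-532 targets Ulius, not Velica; it does not apply.
Duty = $159,224.56 × 3% = $4,776.74.
Line 3 (N-939, Velica, 3,872 kg, $954,680.32):
Base rate for N-939 is 7.5% + $1.29/kg.
Origin Velica is the FTA partner but N-939 is not on the preference list; base rate stands.
Duty = $954,680.32 × 7.5% + 3,872 × $1.29 = $76,595.90.
Total = $503.85 + $4,776.74 + $76,595.90 = $81,876.49.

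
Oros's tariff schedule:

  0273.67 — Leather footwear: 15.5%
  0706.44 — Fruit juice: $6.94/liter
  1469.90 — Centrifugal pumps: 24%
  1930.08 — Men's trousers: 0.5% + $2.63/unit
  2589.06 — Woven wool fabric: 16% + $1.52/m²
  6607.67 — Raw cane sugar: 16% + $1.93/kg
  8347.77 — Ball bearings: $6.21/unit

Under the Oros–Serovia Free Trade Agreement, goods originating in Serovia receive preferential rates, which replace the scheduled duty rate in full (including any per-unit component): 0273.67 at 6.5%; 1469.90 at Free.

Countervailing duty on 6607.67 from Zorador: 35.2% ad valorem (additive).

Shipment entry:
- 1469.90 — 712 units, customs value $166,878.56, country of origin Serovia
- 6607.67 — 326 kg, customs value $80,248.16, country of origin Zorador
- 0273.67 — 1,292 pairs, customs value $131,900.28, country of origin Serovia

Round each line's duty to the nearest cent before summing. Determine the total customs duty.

$50,289.76

Line 1 (1469.90, Serovia, 712 units, $166,878.56):
Base rate for 1469.90 is 24%.
Origin Serovia qualifies under the Oros–Serovia agreement and 1469.90 is covered: preferential rate Free applies instead.
Duty = $166,878.56 × 0% = $0.00.
Line 2 (6607.67, Zorador, 326 kg, $80,248.16):
Base rate for 6607.67 is 16% + $1.93/kg.
Additional duty on 6607.67 from Zorador: +35.2%. Applied ad valorem rate: 16% + 35.2% = 51.2%.
Duty = $80,248.16 × 51.2% + 326 × $1.93 = $41,716.24.
Line 3 (0273.67, Serovia, 1,292 pairs, $131,900.28):
Base rate for 0273.67 is 15.5%.
Origin Serovia qualifies under the Oros–Serovia agreement and 0273.67 is covered: preferential rate 6.5% applies instead.
Duty = $131,900.28 × 6.5% = $8,573.52.
Total = $0.00 + $41,716.24 + $8,573.52 = $50,289.76.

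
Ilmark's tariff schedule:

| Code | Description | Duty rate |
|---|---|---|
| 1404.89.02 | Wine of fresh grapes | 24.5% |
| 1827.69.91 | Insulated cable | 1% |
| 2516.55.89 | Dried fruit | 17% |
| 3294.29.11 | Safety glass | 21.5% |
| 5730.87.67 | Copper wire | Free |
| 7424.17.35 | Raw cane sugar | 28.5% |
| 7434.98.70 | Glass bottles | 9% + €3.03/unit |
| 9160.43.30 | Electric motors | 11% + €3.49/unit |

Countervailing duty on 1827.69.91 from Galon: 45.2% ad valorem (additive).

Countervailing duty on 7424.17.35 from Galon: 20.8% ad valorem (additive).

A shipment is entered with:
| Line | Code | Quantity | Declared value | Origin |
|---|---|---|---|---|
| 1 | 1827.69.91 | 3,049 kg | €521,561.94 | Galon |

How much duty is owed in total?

Line 1 (1827.69.91, Galon, 3,049 kg, €521,561.94):
Base rate for 1827.69.91 is 1%.
Additional duty on 1827.69.91 from Galon: +45.2%. Applied ad valorem rate: 1% + 45.2% = 46.2%.
Duty = €521,561.94 × 46.2% = €240,961.62.

€240,961.62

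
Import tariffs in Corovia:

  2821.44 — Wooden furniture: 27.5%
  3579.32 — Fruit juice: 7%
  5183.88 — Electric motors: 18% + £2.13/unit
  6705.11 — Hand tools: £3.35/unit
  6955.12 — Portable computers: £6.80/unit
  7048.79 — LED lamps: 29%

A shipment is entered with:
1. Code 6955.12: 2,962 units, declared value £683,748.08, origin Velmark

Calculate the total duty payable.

Line 1 (6955.12, Velmark, 2,962 units, £683,748.08):
Base rate for 6955.12 is £6.80/unit.
Duty = 2,962 × £6.80 = £20,141.60.

£20,141.60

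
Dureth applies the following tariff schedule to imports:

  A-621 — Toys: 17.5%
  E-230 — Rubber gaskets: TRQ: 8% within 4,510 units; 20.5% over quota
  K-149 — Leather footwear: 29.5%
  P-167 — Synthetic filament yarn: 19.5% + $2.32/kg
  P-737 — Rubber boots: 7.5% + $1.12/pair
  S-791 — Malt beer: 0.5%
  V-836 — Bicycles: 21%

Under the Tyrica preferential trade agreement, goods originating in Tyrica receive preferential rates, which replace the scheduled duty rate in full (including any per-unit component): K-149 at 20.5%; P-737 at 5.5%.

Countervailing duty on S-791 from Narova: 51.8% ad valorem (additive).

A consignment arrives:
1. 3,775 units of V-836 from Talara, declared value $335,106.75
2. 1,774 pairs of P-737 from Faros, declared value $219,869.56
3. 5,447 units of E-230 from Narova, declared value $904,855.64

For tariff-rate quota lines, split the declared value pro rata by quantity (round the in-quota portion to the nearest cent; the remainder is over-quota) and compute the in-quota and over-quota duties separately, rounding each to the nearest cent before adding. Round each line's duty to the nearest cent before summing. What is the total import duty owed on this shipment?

Line 1 (V-836, Talara, 3,775 units, $335,106.75):
Base rate for V-836 is 21%.
Duty = $335,106.75 × 21% = $70,372.42.
Line 2 (P-737, Faros, 1,774 pairs, $219,869.56):
Base rate for P-737 is 7.5% + $1.12/pair.
P-737 has an FTA preferential rate, but origin Faros is not Tyrica; base rate stands.
Duty = $219,869.56 × 7.5% + 1,774 × $1.12 = $18,477.10.
Line 3 (E-230, Narova, 5,447 units, $904,855.64):
Code E-230 is under a tariff-rate quota (threshold 4,510 units). In-quota: 4,510 units at 8%; over-quota: 937 units at 20.5%.
Pro-rata value split: in-quota = $904,855.64 × 4,510/5,447 = $749,201.20; over-quota = $904,855.64 − $749,201.20 = $155,654.44.
In-quota duty = $749,201.20 × 8% = $59,936.10. Over-quota duty = $155,654.44 × 20.5% = $31,909.16.
Line duty = $59,936.10 + $31,909.16 = $91,845.26.
Total = $70,372.42 + $18,477.10 + $91,845.26 = $180,694.78.

$180,694.78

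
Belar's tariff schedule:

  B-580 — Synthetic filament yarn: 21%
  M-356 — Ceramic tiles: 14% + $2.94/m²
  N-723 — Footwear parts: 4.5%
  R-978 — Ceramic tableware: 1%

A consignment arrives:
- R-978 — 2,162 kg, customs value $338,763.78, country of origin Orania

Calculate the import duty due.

$3,387.64

Line 1 (R-978, Orania, 2,162 kg, $338,763.78):
Base rate for R-978 is 1%.
Duty = $338,763.78 × 1% = $3,387.64.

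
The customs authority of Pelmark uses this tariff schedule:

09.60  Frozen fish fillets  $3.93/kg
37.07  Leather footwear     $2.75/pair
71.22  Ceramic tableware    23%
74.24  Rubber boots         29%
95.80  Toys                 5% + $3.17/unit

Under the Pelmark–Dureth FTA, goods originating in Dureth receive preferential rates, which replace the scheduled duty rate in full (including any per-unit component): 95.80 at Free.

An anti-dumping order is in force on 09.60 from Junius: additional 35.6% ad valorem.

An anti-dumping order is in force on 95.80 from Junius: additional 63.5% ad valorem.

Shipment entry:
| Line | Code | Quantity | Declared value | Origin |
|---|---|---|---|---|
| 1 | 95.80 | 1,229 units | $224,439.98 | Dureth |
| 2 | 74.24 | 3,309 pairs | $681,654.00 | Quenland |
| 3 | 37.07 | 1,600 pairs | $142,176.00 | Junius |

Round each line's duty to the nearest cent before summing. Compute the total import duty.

$202,079.66

Line 1 (95.80, Dureth, 1,229 units, $224,439.98):
Base rate for 95.80 is 5% + $3.17/unit.
Origin Dureth qualifies under the Pelmark–Dureth agreement and 95.80 is covered: preferential rate Free applies instead.
The additional-duty order on 95.80 targets Junius, not Dureth; it does not apply.
Duty = $224,439.98 × 0% = $0.00.
Line 2 (74.24, Quenland, 3,309 pairs, $681,654.00):
Base rate for 74.24 is 29%.
Duty = $681,654.00 × 29% = $197,679.66.
Line 3 (37.07, Junius, 1,600 pairs, $142,176.00):
Base rate for 37.07 is $2.75/pair.
Duty = 1,600 × $2.75 = $4,400.00.
Total = $0.00 + $197,679.66 + $4,400.00 = $202,079.66.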